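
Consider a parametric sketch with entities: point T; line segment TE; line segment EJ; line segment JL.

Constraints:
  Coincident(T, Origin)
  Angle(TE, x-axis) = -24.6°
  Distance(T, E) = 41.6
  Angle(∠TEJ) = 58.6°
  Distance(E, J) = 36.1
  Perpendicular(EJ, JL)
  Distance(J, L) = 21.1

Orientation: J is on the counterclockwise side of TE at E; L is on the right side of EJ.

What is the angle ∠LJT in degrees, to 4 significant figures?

157.9°

T is at the origin; TE runs at -24.6° with length 41.6, so E = 41.6·(cos -24.6°, sin -24.6°) = (37.82, -17.32). ∠TEJ = 58.6°, so EJ runs at -24.6° + (180° − 58.6°) = 96.80° from the x-axis; with |EJ| = 36.1, J = E + 36.1·(cos 96.80°, sin 96.80°) = (33.55, 18.53). EJ is perpendicular to JL; with |JL| = 21.1 on the right of EJ, L = J + 21.1·(0.9930, 0.1184) = (54.50, 21.03). Then cos ∠LJT = JL·JT / (|JL||JT|), giving 157.9°.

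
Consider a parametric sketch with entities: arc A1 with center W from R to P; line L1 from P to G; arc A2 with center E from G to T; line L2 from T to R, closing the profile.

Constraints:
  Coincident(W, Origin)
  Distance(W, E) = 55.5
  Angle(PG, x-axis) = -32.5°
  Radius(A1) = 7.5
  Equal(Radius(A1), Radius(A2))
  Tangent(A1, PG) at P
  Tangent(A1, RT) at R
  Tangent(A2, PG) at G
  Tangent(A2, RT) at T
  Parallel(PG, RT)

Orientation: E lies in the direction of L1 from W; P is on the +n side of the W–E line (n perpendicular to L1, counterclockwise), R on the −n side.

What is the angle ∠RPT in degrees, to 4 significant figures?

74.88°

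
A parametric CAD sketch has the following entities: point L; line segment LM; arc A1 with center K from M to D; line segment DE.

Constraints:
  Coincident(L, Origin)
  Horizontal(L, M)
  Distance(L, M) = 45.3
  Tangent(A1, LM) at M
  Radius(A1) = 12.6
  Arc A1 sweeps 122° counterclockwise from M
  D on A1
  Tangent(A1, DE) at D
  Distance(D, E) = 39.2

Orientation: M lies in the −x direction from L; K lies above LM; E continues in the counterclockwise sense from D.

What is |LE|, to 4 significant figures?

76.33

L is at the origin; L and M share the same y with |LM| = 45.3 and M on the −x side, so M = (-45.30, 0.000). The tangent condition forces KM to be normal to LM, so K = M + (0, 12.6) = (-45.30, 12.60). On A1, M sits at bearing -90° from K; a 122° counterclockwise sweep puts D at bearing 32°, so D = K + 12.6·(cos 32°, sin 32°) = (-34.61, 19.28). A1 meets DE tangentially, so KD is at right angles to DE, so DE runs along (−sin 32°, cos 32°); with |DE| = 39.2, E = (-55.39, 52.52). Then |LE| = |E − L| = 76.33.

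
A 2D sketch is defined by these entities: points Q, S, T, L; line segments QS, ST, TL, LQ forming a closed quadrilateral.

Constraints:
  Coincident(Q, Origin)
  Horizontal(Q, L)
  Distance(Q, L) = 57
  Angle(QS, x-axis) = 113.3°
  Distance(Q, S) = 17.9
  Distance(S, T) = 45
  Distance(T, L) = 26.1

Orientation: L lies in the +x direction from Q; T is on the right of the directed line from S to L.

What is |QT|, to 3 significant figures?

32.3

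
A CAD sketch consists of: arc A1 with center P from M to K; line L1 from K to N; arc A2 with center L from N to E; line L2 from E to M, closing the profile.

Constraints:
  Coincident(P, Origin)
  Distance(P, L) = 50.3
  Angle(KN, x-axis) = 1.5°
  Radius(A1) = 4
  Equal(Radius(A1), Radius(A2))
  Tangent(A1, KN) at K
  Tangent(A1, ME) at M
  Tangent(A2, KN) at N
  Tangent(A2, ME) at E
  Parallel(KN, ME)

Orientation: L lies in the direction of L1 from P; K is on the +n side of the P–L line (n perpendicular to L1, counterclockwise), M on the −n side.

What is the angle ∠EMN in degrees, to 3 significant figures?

9.04°

The slot axis is L1's direction at 1.5°, so u = (cos 1.5°, sin 1.5°) = (1.00, 0.0262) and n = (−sin 1.5°, cos 1.5°) = (-0.0262, 1.00). P is at the origin and L lies 50.3 along u from P, so L = 50.3·u = (50.3, 1.32). Tangency of A1 to both parallel lines with radius 4.0 puts K and M at P ± 4.0·n: K = (-0.105, 4.00), M = (0.105, -4.00). Equal radii place N and E the same way about L: N = L + 4.0·n = (50.2, 5.32), E = L − 4.0·n = (50.4, -2.68). Then cos ∠EMN = ME·MN / (|ME||MN|), giving 9.04°.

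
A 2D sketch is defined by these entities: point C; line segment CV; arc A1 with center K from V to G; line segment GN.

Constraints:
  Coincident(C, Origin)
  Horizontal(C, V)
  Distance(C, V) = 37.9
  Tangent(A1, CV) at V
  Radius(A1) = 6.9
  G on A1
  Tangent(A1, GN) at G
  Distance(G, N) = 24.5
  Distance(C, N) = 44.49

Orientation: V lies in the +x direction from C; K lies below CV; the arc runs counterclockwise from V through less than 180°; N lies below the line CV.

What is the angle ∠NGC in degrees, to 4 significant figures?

103.7°

Checks: |KG| = 6.900 ✓; ∠(KG, GN) = 90.00° ✓; |GN| = 24.50 ✓; |CN| = 44.49 ✓.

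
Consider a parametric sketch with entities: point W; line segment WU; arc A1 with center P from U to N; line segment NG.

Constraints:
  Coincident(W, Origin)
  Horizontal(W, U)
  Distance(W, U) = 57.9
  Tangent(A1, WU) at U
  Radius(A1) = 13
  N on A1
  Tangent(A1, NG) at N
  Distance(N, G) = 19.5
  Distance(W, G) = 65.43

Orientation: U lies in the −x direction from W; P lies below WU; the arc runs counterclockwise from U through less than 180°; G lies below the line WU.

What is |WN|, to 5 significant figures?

70.959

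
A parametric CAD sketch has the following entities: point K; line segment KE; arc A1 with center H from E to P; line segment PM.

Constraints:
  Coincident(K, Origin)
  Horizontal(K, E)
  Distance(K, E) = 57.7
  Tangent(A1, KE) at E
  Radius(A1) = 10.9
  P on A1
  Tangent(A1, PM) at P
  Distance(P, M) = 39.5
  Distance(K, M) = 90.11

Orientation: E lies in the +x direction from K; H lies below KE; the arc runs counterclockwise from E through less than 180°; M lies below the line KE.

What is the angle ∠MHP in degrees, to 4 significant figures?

74.57°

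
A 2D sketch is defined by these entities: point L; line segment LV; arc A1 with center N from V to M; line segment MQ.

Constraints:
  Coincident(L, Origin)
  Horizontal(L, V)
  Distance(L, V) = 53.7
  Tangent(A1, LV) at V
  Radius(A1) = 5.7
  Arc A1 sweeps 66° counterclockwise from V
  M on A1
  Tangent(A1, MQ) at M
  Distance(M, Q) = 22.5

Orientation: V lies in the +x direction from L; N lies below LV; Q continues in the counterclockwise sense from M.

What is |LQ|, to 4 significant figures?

46.05

On A1, V sits at bearing 90° from N; a 66° counterclockwise sweep puts M at bearing 156°, so M = N + 5.7·(cos 156°, sin 156°) = (48.49, -3.382). The tangent condition forces NM to be normal to MQ, so MQ runs along (−sin 156°, cos 156°); with |MQ| = 22.5, Q = (39.34, -23.94). Then |LQ| = |Q − L| = 46.05.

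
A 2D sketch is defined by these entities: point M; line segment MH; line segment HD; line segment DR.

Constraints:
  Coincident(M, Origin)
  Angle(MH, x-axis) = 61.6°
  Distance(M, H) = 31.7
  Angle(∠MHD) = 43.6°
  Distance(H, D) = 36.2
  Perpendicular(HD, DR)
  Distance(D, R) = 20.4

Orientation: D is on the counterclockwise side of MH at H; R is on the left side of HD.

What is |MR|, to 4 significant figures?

13.32

M is at the origin; MH runs at 61.6° with length 31.7, so H = 31.7·(cos 61.6°, sin 61.6°) = (15.08, 27.88). ∠MHD = 43.6°, so HD runs at 61.6° + (180° − 43.6°) = 198.0° from the x-axis; with |HD| = 36.2, D = H + 36.2·(cos 198.0°, sin 198.0°) = (-19.35, 16.70). HD ⟂ DR; with |DR| = 20.4 on the left of HD, R = D + 20.4·(0.3090, -0.9511) = (-13.05, -2.703). Then |MR| = |R − M| = 13.32.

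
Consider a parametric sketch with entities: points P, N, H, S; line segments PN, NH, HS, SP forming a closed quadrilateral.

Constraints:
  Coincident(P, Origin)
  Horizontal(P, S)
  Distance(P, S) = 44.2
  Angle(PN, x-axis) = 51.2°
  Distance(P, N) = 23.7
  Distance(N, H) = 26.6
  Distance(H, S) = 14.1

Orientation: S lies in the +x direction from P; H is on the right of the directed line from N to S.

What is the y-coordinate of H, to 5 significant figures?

-3.0819

P is at the origin; PS is horizontal with |PS| = 44.2 and S in +x, so S = (44.2, 0). PN runs at 51.2° with |PN| = 23.7, so N = (14.851, 18.470). H is determined by |NH| = 26.6 and |HS| = 14.1 together: it lies at the intersection of circle(N, 26.6) and circle(S, 14.1). With |NS| = 34.678, the foot of the radical line on NS is 24.674 from N and the perpendicular offset is √(26.6² − 24.674²) = 9.9368. Taking the right-of-NS solution: H = (30.441, -3.0819).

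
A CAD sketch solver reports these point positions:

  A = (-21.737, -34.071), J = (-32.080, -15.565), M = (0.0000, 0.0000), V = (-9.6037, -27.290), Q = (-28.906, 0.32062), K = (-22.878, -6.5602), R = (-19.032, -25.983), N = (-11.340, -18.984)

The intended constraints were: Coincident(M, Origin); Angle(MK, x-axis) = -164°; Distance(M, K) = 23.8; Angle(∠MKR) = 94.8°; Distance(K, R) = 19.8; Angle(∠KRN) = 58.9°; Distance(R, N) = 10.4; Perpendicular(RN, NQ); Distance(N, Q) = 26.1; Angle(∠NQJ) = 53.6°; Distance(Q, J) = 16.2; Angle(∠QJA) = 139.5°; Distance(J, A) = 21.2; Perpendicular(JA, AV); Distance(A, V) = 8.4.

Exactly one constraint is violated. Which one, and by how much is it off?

Distance(A, V) = 8.4 — off by 5.50.

M = (0.00, 0.00) ✓; MK at -164.0° ✓; |MK| = 23.80 ✓; ∠MKR = 94.80° ✓; |KR| = 19.80 ✓; ∠KRN = 58.90° ✓; |RN| = 10.40 ✓; ∠(RN, NQ) = 90.00° ✓; |NQ| = 26.10 ✓; ∠NQJ = 53.60° ✓; |QJ| = 16.20 ✓; ∠QJA = 139.5° ✓; |JA| = 21.20 ✓; ∠(JA, AV) = 90.00° ✓; |AV| = 13.90 ✗.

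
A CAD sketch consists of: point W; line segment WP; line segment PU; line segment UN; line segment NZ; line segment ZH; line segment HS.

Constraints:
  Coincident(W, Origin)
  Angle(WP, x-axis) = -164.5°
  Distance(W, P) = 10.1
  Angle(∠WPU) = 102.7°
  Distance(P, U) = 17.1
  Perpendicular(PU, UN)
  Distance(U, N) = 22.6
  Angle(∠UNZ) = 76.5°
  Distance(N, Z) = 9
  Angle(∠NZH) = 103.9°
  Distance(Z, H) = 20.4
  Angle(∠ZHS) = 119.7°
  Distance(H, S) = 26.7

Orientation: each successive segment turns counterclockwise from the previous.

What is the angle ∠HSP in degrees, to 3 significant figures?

7.10°

W is at the origin; WP runs at -164.5° with length 10.1, so P = (-9.73, -2.70). ∠WPU = 102.7° gives PU at -87.2° from the x-axis; with |PU| = 17.1, U = (-8.90, -19.8). The perpendicularity gives UN at right angles to PU, so UN runs at 2.80°; with |UN| = 22.6, N = (13.7, -18.7). ∠UNZ = 76.5° gives NZ at 106° from the x-axis; with |NZ| = 9.0, Z = (11.1, -10.0). ∠NZH = 103.9° gives ZH at -178° from the x-axis; with |ZH| = 20.4, H = (-9.23, -10.9). ∠ZHS = 119.7° gives HS at -117° from the x-axis; with |HS| = 26.7, S = (-21.5, -34.6). Then cos ∠HSP = SH·SP / (|SH||SP|), giving 7.10°.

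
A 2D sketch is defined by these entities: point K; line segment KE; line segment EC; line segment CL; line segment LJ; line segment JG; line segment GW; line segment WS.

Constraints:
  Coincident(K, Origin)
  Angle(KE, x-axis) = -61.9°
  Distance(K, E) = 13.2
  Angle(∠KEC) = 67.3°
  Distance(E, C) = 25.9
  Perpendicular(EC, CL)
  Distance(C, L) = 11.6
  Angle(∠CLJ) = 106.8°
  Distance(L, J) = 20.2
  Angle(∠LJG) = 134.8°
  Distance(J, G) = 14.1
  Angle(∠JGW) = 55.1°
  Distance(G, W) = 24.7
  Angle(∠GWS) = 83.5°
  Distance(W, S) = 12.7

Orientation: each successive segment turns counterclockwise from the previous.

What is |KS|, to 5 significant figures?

15.529

K is at the origin; KE runs at -61.9° with length 13.2, so E = (6.2174, -11.644). ∠KEC = 67.3° gives EC at 50.800° from the x-axis; with |EC| = 25.9, C = (22.587, 8.4270). EC is perpendicular to CL, so CL runs at 140.80°; with |CL| = 11.6, L = (13.598, 15.759). ∠CLJ = 106.8° gives LJ at -146.00° from the x-axis; with |LJ| = 20.2, J = (-3.1490, 4.4628). ∠LJG = 134.8° gives JG at -100.80° from the x-axis; with |JG| = 14.1, G = (-5.7911, -9.3874). ∠JGW = 55.1° gives GW at 24.100° from the x-axis; with |GW| = 24.7, W = (16.756, 0.69834). ∠GWS = 83.5° gives WS at 120.60° from the x-axis; with |WS| = 12.7, S = (10.291, 11.630). Then |KS| = |S − K| = 15.529.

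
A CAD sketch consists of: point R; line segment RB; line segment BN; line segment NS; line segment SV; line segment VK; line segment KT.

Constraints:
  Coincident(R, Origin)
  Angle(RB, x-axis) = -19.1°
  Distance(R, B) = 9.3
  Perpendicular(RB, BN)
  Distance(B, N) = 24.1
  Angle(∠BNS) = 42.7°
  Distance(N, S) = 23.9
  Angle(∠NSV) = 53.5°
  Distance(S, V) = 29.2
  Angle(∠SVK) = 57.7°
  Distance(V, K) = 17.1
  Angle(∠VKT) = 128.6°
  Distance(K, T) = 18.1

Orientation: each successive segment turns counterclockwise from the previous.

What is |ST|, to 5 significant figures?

16.570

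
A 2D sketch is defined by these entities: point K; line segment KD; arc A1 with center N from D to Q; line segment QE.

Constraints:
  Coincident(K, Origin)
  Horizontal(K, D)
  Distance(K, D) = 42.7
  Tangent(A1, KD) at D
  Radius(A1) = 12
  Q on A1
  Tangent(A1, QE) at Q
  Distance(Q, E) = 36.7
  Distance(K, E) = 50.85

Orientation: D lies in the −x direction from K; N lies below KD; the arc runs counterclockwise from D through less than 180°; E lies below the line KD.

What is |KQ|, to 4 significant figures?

54.82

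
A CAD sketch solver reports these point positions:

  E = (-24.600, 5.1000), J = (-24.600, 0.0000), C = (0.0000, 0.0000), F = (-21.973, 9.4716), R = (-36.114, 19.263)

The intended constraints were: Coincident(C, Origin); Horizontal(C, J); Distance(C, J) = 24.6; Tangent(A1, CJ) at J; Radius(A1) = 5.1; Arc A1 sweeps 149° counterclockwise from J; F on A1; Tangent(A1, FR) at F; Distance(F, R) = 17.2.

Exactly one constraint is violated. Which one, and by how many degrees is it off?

Tangent(A1, FR) at F — off by 3.70°.

C = (0.00, 0.00) ✓; C.y = 0.00, J.y = 0.00 ✓; |CJ| = 24.60 ✓; ∠(EJ, JC) = 90.00° ✓; |EJ| = 5.100 ✓; bearing(E→F) − bearing(E→J) = 149.0° ✓; |EF| = 5.100 ✓; ∠(EF, FR) = 93.70° ✗; |FR| = 17.20 ✓.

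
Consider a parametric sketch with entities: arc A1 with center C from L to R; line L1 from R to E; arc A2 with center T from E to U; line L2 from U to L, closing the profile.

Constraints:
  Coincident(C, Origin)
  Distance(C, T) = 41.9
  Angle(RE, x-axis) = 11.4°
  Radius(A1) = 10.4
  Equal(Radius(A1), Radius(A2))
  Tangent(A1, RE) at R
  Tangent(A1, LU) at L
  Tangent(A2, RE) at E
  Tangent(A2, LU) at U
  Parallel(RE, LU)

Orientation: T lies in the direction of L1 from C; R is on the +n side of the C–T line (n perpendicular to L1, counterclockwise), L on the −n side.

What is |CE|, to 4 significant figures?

43.17

The slot axis is L1's direction at 11.4°, so u = (cos 11.4°, sin 11.4°) = (0.9803, 0.1977) and n = (−sin 11.4°, cos 11.4°) = (-0.1977, 0.9803). C is at the origin and T lies 41.9 along u from C, so T = 41.9·u = (41.07, 8.282). Tangency of A1 to both parallel lines with radius 10.4 puts R and L at C ± 10.4·n: R = (-2.056, 10.19), L = (2.056, -10.19). Equal radii place E and U the same way about T: E = T + 10.4·n = (39.02, 18.48), U = T − 10.4·n = (43.13, -1.913). Then |CE| = |E − C| = 43.17.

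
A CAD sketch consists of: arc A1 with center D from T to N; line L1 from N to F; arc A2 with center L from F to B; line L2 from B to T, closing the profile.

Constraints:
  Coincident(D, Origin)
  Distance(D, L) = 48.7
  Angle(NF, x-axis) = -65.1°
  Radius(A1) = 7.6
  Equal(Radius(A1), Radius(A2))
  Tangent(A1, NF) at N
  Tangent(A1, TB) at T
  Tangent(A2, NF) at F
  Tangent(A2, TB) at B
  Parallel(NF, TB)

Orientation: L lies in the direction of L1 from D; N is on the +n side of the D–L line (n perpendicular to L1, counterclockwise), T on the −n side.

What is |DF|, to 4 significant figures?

49.29

The slot axis is L1's direction at -65.1°, so u = (cos -65.1°, sin -65.1°) = (0.4210, -0.9070) and n = (−sin -65.1°, cos -65.1°) = (0.9070, 0.4210). D is at the origin and L lies 48.7 along u from D, so L = 48.7·u = (20.50, -44.17). Tangency of A1 to both parallel lines with radius 7.6 puts N and T at D ± 7.6·n: N = (6.894, 3.200), T = (-6.894, -3.200). Equal radii place F and B the same way about L: F = L + 7.6·n = (27.40, -40.97), B = L − 7.6·n = (13.61, -47.37). Then |DF| = |F − D| = 49.29.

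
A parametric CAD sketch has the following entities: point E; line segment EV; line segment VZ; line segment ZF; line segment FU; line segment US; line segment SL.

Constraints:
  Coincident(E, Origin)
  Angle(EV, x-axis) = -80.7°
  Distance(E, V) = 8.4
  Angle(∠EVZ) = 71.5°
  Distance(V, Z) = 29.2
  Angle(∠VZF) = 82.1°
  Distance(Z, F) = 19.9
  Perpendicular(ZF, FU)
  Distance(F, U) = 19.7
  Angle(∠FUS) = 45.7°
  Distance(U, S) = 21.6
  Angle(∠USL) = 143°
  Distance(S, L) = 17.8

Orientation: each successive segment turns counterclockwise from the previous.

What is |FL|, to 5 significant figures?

22.315

∠FUS = 45.7° gives US at -10.000° from the x-axis; with |US| = 21.6, S = (20.849, 6.2428). ∠USL = 143.0° gives SL at 27.000° from the x-axis; with |SL| = 17.8, L = (36.708, 14.324). Then |FL| = |L − F| = 22.315.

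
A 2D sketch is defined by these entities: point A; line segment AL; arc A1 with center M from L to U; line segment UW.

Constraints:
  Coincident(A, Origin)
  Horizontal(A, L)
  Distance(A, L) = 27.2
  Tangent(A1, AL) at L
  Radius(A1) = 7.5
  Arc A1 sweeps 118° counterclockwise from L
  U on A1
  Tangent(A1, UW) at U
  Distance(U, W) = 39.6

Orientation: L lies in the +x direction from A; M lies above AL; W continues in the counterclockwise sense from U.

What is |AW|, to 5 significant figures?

48.442

A is at the origin; AL is horizontal with |AL| = 27.2 and L on the +x side, so L = (27.200, 0.0000). The tangent condition forces ML to be normal to AL, so M = L + (0, 7.5) = (27.200, 7.5000). On A1, L sits at bearing -90° from M; a 118° counterclockwise sweep puts U at bearing 28°, so U = M + 7.5·(cos 28°, sin 28°) = (33.822, 11.021). A1 meets UW tangentially, so MU is at right angles to UW, so UW runs along (−sin 28°, cos 28°); with |UW| = 39.6, W = (15.231, 45.986). Then |AW| = |W − A| = 48.442.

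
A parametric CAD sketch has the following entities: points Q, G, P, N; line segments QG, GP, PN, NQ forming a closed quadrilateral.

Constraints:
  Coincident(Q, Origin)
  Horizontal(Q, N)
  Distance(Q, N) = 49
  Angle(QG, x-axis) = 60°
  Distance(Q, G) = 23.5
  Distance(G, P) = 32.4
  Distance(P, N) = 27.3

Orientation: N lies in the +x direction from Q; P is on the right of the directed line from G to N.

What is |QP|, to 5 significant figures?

25.502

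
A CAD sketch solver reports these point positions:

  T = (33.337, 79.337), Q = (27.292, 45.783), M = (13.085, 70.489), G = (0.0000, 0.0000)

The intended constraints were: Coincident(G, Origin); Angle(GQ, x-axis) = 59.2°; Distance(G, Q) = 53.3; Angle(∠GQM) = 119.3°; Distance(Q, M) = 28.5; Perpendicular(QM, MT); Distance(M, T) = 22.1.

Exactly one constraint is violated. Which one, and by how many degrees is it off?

Perpendicular(QM, MT) — off by 6.30°.

G = (0.00, 0.00) ✓; GQ at 59.20° ✓; |GQ| = 53.30 ✓; ∠GQM = 119.3° ✓; |QM| = 28.50 ✓; ∠(QM, MT) = 96.30° ✗; |MT| = 22.10 ✓.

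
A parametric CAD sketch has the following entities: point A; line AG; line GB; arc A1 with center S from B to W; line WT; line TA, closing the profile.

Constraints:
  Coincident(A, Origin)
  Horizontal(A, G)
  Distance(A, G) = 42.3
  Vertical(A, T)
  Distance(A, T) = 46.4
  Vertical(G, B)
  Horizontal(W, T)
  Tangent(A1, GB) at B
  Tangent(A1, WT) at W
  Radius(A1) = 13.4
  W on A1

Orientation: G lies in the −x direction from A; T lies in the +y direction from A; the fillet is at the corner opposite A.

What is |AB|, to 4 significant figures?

53.65

A is at the origin; AG is horizontal with |AG| = 42.3 and G on the −x side, so G = (-42.30, 0.000). A and T share the same x with |AT| = 46.4 and T on the +y side, so T = (0.000, 46.40). The virtual corner opposite A is at (-42.30, 46.40). A1 meets GB tangentially, so SB is at right angles to GB and A1 meets WT tangentially, so SW is at right angles to WT, with radius 13.4, so the center S sits 13.4 in from both sides at S = (-28.90, 33.00). That places the tangent points at B = (-42.30, 33.00) on GB and W = (-28.90, 46.40) on WT. Then |AB| = |B − A| = 53.65.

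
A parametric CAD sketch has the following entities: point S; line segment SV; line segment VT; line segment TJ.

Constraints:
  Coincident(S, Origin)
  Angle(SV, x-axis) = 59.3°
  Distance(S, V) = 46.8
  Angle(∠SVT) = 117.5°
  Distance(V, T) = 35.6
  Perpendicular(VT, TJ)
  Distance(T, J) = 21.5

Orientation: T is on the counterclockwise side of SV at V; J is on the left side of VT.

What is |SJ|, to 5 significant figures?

60.609

∠SVT = 117.5°, so VT runs at 59.3° + (180° − 117.5°) = 121.80° from the x-axis; with |VT| = 35.6, T = V + 35.6·(cos 121.80°, sin 121.80°) = (5.1338, 70.497). The perpendicularity gives TJ at right angles to VT; with |TJ| = 21.5 on the left of VT, J = T + 21.5·(-0.84989, -0.52696) = (-13.139, 59.168). Then |SJ| = |J − S| = 60.609.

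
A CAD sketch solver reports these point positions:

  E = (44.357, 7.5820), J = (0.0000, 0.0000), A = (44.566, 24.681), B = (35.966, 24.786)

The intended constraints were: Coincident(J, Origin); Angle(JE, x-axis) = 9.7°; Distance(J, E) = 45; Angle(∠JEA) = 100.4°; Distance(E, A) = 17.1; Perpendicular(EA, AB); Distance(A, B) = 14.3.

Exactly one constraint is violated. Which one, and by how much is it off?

Distance(A, B) = 14.3 — off by 5.70.

J = (0.00, 0.00) ✓; JE at 9.700° ✓; |JE| = 45.00 ✓; ∠JEA = 100.4° ✓; |EA| = 17.10 ✓; ∠(EA, AB) = 90.00° ✓; |AB| = 8.601 ✗.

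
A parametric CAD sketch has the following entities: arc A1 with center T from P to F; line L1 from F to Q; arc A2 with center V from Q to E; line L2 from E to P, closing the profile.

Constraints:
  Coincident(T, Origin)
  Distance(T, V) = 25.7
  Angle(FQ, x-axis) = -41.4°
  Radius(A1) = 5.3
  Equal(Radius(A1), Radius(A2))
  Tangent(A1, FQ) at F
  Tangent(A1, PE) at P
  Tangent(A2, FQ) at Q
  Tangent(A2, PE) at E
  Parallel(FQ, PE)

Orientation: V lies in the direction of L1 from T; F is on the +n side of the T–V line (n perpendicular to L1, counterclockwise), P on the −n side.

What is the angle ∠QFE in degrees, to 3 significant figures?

22.4°

Tangency of A1 to both parallel lines with radius 5.3 puts F and P at T ± 5.3·n: F = (3.50, 3.98), P = (-3.50, -3.98). Equal radii place Q and E the same way about V: Q = V + 5.3·n = (22.8, -13.0), E = V − 5.3·n = (15.8, -21.0). Then cos ∠QFE = FQ·FE / (|FQ||FE|), giving 22.4°.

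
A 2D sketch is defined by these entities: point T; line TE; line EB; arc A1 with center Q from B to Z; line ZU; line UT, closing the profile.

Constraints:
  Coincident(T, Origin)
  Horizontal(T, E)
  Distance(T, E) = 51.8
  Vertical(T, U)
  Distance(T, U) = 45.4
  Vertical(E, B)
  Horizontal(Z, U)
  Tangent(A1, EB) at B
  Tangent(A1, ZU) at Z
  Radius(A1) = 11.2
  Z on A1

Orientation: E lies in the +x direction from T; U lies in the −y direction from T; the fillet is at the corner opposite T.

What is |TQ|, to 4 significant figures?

53.08

TU is vertical with |TU| = 45.4 and U on the −y side, so U = (0.000, -45.40). The virtual corner opposite T is at (51.80, -45.40). A1 meets EB tangentially, so QB is at right angles to EB and since A1 is tangent to ZU there, QZ ⟂ ZU, with radius 11.2, so the center Q sits 11.2 in from both sides at Q = (40.60, -34.20). Then |TQ| = |Q − T| = 53.08.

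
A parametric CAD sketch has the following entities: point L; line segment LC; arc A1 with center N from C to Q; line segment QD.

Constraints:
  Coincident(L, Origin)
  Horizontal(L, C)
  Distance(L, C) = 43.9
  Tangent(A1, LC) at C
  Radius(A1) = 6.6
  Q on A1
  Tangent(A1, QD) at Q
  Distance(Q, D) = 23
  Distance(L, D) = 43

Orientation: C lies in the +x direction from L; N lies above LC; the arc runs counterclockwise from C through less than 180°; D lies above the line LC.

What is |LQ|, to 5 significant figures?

49.938

Checks: |LC| = 43.90 ✓; |NQ| = 6.600 ✓; ∠(NQ, QD) = 90.00° ✓; |QD| = 23.00 ✓; |LD| = 43.00 ✓.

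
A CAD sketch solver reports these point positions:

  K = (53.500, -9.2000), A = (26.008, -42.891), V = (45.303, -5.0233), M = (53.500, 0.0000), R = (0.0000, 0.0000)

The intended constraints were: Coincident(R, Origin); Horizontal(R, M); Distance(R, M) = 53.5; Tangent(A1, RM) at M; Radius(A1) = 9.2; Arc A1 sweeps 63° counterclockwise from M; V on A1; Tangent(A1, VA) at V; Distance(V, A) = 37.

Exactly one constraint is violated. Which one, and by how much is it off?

Distance(V, A) = 37 — off by 5.50.

R = (0.00, 0.00) ✓; R.y = 0.00, M.y = 0.00 ✓; |RM| = 53.50 ✓; ∠(KM, MR) = 90.00° ✓; |KM| = 9.200 ✓; bearing(K→V) − bearing(K→M) = 63.00° ✓; |KV| = 9.200 ✓; ∠(KV, VA) = 90.00° ✓; |VA| = 42.50 ✗.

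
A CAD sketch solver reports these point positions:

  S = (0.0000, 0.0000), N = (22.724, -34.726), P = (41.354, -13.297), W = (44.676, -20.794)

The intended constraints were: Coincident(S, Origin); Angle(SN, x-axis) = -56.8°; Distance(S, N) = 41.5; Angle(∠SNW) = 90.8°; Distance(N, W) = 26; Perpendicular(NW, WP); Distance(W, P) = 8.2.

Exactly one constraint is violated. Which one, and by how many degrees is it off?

Perpendicular(NW, WP) — off by 8.50°.

S = (0.00, 0.00) ✓; SN at -56.80° ✓; |SN| = 41.50 ✓; ∠SNW = 90.80° ✓; |NW| = 26.00 ✓; ∠(NW, WP) = 81.50° ✗; |WP| = 8.200 ✓.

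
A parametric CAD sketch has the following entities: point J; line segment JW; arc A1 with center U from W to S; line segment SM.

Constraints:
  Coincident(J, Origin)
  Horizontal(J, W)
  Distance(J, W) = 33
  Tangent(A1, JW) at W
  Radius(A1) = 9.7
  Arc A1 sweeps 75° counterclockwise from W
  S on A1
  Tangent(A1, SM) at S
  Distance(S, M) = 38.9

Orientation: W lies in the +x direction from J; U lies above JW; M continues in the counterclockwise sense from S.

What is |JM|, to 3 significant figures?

68.9

J is at the origin; J and W share the same y with |JW| = 33.0 and W on the +x side, so W = (33.0, 0.00). Tangency of A1 to JW means the radius UW is perpendicular to JW, so U = W + (0, 9.7) = (33.0, 9.70). On A1, W sits at bearing -90° from U; a 75° counterclockwise sweep puts S at bearing -15°, so S = U + 9.7·(cos -15°, sin -15°) = (42.4, 7.19). A1 meets SM tangentially, so US is at right angles to SM, so SM runs along (−sin -15°, cos -15°); with |SM| = 38.9, M = (52.4, 44.8). Then |JM| = |M − J| = 68.9.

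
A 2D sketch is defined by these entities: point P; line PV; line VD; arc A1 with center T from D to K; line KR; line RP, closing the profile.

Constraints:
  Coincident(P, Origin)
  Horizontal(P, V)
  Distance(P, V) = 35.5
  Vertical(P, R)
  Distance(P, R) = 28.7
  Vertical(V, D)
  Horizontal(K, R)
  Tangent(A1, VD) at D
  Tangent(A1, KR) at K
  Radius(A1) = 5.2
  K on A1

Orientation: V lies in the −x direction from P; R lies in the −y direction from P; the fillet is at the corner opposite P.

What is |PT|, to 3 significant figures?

38.3

PR is vertical with |PR| = 28.7 and R on the −y side, so R = (0.00, -28.7). The virtual corner opposite P is at (-35.5, -28.7). A1 meets VD tangentially, so TD is at right angles to VD and the tangent condition forces TK to be normal to KR, with radius 5.2, so the center T sits 5.2 in from both sides at T = (-30.3, -23.5). Then |PT| = |T − P| = 38.3.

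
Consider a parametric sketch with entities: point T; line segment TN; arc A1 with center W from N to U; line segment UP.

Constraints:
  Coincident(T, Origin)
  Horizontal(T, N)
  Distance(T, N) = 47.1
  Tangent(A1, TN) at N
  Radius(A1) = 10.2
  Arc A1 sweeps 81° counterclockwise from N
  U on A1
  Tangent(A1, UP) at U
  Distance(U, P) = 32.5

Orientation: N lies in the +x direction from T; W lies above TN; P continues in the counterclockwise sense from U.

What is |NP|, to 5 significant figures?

43.435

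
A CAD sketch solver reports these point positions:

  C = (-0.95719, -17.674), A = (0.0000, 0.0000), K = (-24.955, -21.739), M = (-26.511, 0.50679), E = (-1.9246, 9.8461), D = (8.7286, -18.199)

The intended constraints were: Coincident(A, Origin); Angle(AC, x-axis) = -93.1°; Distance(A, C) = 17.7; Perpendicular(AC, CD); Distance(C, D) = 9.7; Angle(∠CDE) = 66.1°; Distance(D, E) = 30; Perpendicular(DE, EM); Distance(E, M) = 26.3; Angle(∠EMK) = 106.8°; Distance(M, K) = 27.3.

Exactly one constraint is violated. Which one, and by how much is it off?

Distance(M, K) = 27.3 — off by 5.00.

A = (0.00, 0.00) ✓; AC at -93.10° ✓; |AC| = 17.70 ✓; ∠(AC, CD) = 90.00° ✓; |CD| = 9.700 ✓; ∠CDE = 66.10° ✓; |DE| = 30.00 ✓; ∠(DE, EM) = 90.00° ✓; |EM| = 26.30 ✓; ∠EMK = 106.8° ✓; |MK| = 22.30 ✗.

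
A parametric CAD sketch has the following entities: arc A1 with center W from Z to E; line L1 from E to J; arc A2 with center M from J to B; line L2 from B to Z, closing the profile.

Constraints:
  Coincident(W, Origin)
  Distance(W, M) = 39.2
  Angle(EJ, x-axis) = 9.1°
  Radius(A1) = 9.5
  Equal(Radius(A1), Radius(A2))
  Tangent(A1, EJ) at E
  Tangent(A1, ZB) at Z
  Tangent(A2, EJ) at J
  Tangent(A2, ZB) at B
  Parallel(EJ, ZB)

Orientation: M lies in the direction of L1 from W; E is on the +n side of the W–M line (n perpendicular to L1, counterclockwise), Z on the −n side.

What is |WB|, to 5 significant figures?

40.335

The slot axis is L1's direction at 9.1°, so u = (cos 9.1°, sin 9.1°) = (0.98741, 0.15816) and n = (−sin 9.1°, cos 9.1°) = (-0.15816, 0.98741). W is at the origin and M lies 39.2 along u from W, so M = 39.2·u = (38.707, 6.1998). Tangency of A1 to both parallel lines with radius 9.5 puts E and Z at W ± 9.5·n: E = (-1.5025, 9.3804), Z = (1.5025, -9.3804). Equal radii place J and B the same way about M: J = M + 9.5·n = (37.204, 15.580), B = M − 9.5·n = (40.209, -3.1806). Then |WB| = |B − W| = 40.335.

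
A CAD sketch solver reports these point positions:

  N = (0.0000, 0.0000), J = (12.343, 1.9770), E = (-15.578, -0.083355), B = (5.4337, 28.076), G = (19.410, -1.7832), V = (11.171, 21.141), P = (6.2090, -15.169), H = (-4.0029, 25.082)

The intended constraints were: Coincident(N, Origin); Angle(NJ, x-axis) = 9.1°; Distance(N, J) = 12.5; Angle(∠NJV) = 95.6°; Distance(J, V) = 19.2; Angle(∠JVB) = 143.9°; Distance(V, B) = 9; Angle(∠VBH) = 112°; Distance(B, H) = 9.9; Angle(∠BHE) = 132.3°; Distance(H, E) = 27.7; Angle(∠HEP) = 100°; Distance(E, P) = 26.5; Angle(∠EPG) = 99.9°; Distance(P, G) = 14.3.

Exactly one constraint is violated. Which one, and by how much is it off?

Distance(P, G) = 14.3 — off by 4.50.

N = (0.00, 0.00) ✓; NJ at 9.100° ✓; |NJ| = 12.50 ✓; ∠NJV = 95.60° ✓; |JV| = 19.20 ✓; ∠JVB = 143.9° ✓; |VB| = 9.001 ✓; ∠VBH = 112.0° ✓; |BH| = 9.900 ✓; ∠BHE = 132.3° ✓; |HE| = 27.70 ✓; ∠HEP = 100.0° ✓; |EP| = 26.50 ✓; ∠EPG = 99.90° ✓; |PG| = 18.80 ✗.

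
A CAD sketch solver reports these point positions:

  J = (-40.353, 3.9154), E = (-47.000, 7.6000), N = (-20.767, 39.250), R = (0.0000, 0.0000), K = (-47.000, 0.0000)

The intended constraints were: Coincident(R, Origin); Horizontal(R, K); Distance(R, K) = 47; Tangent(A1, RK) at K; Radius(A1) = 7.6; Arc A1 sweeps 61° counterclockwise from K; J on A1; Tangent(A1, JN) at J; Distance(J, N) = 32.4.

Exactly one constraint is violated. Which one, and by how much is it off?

Distance(J, N) = 32.4 — off by 8.00.

R = (0.00, 0.00) ✓; R.y = 0.00, K.y = 0.00 ✓; |RK| = 47.00 ✓; ∠(EK, KR) = 90.00° ✓; |EK| = 7.600 ✓; bearing(E→J) − bearing(E→K) = 61.00° ✓; |EJ| = 7.600 ✓; ∠(EJ, JN) = 90.00° ✓; |JN| = 40.40 ✗.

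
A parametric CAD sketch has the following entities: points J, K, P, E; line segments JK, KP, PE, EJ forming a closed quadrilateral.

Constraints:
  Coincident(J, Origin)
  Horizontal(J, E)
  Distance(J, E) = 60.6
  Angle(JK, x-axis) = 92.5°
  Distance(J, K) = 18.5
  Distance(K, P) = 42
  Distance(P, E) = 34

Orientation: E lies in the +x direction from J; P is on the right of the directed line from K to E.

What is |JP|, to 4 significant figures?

30.83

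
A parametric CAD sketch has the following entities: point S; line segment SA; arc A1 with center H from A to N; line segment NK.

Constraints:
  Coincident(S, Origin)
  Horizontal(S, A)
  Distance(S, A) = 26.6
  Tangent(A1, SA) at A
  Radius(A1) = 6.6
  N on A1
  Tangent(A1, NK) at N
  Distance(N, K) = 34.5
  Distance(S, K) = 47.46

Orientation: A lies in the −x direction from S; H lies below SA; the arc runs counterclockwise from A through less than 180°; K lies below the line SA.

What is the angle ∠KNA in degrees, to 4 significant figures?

126.6°

Checks: |HN| = 6.600 ✓; ∠(HN, NK) = 90.00° ✓; |NK| = 34.50 ✓; |SK| = 47.46 ✓.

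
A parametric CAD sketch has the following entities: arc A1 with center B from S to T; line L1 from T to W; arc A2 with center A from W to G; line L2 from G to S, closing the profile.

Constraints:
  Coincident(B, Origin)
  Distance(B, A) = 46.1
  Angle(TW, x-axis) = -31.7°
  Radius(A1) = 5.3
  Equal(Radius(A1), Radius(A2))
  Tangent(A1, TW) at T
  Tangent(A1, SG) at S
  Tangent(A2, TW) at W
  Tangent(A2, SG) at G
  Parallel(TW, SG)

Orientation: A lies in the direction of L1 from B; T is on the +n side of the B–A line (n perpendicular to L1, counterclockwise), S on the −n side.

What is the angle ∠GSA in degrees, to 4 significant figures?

6.558°

The slot axis is L1's direction at -31.7°, so u = (cos -31.7°, sin -31.7°) = (0.8508, -0.5255) and n = (−sin -31.7°, cos -31.7°) = (0.5255, 0.8508). B is at the origin and A lies 46.1 along u from B, so A = 46.1·u = (39.22, -24.22). Tangency of A1 to both parallel lines with radius 5.3 puts T and S at B ± 5.3·n: T = (2.785, 4.509), S = (-2.785, -4.509). Equal radii place W and G the same way about A: W = A + 5.3·n = (42.01, -19.71), G = A − 5.3·n = (36.44, -28.73). Then cos ∠GSA = SG·SA / (|SG||SA|), giving 6.558°.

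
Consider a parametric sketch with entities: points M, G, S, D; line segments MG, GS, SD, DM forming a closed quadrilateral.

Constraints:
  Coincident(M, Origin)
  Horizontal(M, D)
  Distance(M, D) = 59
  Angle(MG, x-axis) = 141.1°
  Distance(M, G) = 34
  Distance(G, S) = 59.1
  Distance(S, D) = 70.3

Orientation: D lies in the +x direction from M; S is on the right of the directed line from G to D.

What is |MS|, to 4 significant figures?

33.09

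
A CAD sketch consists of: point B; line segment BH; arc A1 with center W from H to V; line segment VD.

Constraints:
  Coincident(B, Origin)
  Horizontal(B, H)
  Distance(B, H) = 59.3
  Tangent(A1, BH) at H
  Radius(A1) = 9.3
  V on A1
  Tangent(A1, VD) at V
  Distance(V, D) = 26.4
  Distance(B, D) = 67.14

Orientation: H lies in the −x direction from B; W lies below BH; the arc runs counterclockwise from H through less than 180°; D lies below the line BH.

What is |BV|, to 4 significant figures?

68.96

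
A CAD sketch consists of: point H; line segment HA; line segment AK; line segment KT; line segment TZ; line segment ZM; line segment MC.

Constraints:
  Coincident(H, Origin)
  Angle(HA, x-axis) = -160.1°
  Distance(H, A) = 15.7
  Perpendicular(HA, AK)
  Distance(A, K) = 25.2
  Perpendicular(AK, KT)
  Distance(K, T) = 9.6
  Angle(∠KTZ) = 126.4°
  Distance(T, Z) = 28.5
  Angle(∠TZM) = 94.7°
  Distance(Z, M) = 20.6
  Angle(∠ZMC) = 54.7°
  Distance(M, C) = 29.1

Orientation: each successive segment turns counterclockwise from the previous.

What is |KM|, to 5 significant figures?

38.101

∠KTZ = 126.4° gives TZ at 73.500° from the x-axis; with |TZ| = 28.5, Z = (10.936, 1.5548). ∠TZM = 94.7° gives ZM at 158.80° from the x-axis; with |ZM| = 20.6, M = (-8.2696, 9.0043). Then |KM| = |M − K| = 38.101.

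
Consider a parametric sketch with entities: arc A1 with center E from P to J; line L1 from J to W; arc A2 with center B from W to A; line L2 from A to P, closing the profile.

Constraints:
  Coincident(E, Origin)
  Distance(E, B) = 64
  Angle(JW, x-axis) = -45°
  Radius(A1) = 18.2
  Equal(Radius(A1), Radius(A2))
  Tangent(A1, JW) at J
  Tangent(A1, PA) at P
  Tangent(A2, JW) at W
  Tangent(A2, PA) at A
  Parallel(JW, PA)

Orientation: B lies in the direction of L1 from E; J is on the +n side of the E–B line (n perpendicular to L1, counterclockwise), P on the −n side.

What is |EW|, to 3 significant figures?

66.5

The slot axis is L1's direction at -45.0°, so u = (cos -45.0°, sin -45.0°) = (0.707, -0.707) and n = (−sin -45.0°, cos -45.0°) = (0.707, 0.707). E is at the origin and B lies 64.0 along u from E, so B = 64.0·u = (45.3, -45.3). Tangency of A1 to both parallel lines with radius 18.2 puts J and P at E ± 18.2·n: J = (12.9, 12.9), P = (-12.9, -12.9). Equal radii place W and A the same way about B: W = B + 18.2·n = (58.1, -32.4), A = B − 18.2·n = (32.4, -58.1). Then |EW| = |W − E| = 66.5.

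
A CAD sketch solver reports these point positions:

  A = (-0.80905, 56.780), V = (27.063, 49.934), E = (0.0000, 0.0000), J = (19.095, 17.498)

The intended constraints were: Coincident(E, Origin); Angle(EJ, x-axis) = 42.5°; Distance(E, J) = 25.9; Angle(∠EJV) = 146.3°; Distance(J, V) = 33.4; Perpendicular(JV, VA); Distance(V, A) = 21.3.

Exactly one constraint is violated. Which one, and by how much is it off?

Distance(V, A) = 21.3 — off by 7.40.

E = (0.00, 0.00) ✓; EJ at 42.50° ✓; |EJ| = 25.90 ✓; ∠EJV = 146.3° ✓; |JV| = 33.40 ✓; ∠(JV, VA) = 90.00° ✓; |VA| = 28.70 ✗.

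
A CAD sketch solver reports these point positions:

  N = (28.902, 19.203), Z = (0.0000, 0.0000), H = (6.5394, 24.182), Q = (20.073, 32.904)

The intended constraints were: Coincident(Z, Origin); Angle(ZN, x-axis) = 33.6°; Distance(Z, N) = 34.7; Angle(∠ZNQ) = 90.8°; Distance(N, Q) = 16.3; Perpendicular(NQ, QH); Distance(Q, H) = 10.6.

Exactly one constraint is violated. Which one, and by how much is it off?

Distance(Q, H) = 10.6 — off by 5.50.

Z = (0.00, 0.00) ✓; ZN at 33.60° ✓; |ZN| = 34.70 ✓; ∠ZNQ = 90.80° ✓; |NQ| = 16.30 ✓; ∠(NQ, QH) = 90.00° ✓; |QH| = 16.10 ✗.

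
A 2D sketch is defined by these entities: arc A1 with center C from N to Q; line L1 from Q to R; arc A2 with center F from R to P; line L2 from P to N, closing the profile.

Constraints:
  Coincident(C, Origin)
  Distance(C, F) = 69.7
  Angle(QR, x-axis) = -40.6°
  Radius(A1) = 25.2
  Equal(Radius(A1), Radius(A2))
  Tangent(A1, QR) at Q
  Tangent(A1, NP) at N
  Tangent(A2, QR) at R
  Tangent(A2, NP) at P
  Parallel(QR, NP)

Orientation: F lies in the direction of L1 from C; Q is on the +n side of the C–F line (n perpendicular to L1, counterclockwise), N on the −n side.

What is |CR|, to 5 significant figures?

74.116

The slot axis is L1's direction at -40.6°, so u = (cos -40.6°, sin -40.6°) = (0.75927, -0.65077) and n = (−sin -40.6°, cos -40.6°) = (0.65077, 0.75927). C is at the origin and F lies 69.7 along u from C, so F = 69.7·u = (52.921, -45.359). Tangency of A1 to both parallel lines with radius 25.2 puts Q and N at C ± 25.2·n: Q = (16.400, 19.134), N = (-16.400, -19.134). Equal radii place R and P the same way about F: R = F + 25.2·n = (69.321, -26.225), P = F − 25.2·n = (36.522, -64.493). Then |CR| = |R − C| = 74.116.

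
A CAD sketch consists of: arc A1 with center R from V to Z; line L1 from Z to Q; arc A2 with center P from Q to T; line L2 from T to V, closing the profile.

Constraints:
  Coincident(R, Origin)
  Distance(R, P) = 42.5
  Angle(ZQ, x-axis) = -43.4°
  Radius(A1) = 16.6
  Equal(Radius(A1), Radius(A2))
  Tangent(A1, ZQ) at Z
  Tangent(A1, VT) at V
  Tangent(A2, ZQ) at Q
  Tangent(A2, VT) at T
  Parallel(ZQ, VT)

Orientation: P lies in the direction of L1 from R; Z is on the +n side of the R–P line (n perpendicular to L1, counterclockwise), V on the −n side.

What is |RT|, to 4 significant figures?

45.63

Tangency of A1 to both parallel lines with radius 16.6 puts Z and V at R ± 16.6·n: Z = (11.41, 12.06), V = (-11.41, -12.06). Equal radii place Q and T the same way about P: Q = P + 16.6·n = (42.29, -17.14), T = P − 16.6·n = (19.47, -41.26). Then |RT| = |T − R| = 45.63.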